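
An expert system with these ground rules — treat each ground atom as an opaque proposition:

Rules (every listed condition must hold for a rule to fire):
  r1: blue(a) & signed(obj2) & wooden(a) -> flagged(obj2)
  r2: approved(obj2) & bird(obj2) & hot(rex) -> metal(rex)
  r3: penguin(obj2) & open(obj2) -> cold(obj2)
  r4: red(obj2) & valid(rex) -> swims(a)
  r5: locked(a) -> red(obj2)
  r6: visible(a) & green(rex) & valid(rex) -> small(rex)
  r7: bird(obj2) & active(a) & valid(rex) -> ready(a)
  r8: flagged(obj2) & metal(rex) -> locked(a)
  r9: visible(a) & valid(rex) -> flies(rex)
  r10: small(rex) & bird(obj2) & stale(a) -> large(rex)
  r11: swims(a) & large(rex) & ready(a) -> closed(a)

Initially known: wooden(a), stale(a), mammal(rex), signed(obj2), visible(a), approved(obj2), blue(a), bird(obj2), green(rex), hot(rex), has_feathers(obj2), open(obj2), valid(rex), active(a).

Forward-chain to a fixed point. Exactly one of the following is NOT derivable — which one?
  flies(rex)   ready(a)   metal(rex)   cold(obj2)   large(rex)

Round 1: r1 [blue(a) & signed(obj2) & wooden(a) -> flagged(obj2)]; r2 [approved(obj2) & bird(obj2) & hot(rex) -> metal(rex)]; r6 [visible(a) & green(rex) & valid(rex) -> small(rex)]; r7 [bird(obj2) & active(a) & valid(rex) -> ready(a)]; r9 [visible(a) & valid(rex) -> flies(rex)]. New: flagged(obj2), metal(rex), small(rex), ready(a), flies(rex).
Round 2: r8 [flagged(obj2) & metal(rex) -> locked(a)]; r10 [small(rex) & bird(obj2) & stale(a) -> large(rex)]. New: locked(a), large(rex).
Round 3: r5 [locked(a) -> red(obj2)]. New: red(obj2).
Round 4: r4 [red(obj2) & valid(rex) -> swims(a)]. New: swims(a).
Round 5: r11 [swims(a) & large(rex) & ready(a) -> closed(a)]. New: closed(a).
Derived: flies(rex) (round 1), metal(rex) (round 1), ready(a) (round 1), large(rex) (round 2). cold(obj2) never appears in any round.

cold(obj2)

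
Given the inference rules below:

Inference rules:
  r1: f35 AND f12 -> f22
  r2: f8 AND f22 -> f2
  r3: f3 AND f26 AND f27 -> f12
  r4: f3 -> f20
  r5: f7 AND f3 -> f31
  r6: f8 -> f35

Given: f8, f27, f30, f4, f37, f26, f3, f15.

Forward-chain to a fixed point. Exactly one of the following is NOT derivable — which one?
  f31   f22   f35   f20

f31

Round 1 fires r3, r4, r6, giving f12, f20, f35.
Round 2 fires r1, giving f22.
Round 3 fires r2, giving f2.
Derived: f22 (round 2), f35 (round 1), f20 (round 1). f31 never appears in any round.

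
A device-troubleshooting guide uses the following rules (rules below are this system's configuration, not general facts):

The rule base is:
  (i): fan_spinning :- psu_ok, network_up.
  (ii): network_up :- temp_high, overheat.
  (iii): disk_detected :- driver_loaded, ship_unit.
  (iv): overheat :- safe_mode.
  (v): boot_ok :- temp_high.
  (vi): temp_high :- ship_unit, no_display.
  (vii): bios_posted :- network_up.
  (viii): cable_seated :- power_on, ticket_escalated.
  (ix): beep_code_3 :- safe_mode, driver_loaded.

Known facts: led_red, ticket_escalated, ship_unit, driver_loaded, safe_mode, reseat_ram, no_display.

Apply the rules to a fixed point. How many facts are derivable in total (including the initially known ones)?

14

Round 1: (iii) [disk_detected :- driver_loaded, ship_unit.]; (iv) [overheat :- safe_mode.]; (vi) [temp_high :- ship_unit, no_display.]; (ix) [beep_code_3 :- safe_mode, driver_loaded.]. New: disk_detected, overheat, temp_high, beep_code_3.
Round 2: (ii) [network_up :- temp_high, overheat.]; (v) [boot_ok :- temp_high.]. New: network_up, boot_ok.
Round 3: (vii) [bios_posted :- network_up.]. New: bios_posted.
Closure: {beep_code_3, bios_posted, boot_ok, disk_detected, driver_loaded, led_red, network_up, no_display, overheat, reseat_ram, safe_mode, ship_unit, temp_high, ticket_escalated} — 14 facts.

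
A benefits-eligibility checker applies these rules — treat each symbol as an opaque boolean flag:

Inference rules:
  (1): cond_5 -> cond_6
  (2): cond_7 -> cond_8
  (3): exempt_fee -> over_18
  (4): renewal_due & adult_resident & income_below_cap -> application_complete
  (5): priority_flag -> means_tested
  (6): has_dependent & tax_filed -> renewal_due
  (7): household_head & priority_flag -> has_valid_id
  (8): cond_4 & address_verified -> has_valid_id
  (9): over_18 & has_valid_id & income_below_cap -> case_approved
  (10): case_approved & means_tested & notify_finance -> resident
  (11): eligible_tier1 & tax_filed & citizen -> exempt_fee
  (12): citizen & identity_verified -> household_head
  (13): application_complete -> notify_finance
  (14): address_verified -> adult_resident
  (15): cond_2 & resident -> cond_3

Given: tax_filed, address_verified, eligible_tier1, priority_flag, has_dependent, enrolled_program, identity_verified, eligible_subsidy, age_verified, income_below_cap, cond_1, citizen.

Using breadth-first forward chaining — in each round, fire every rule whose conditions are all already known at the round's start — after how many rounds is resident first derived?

4

Round 1 fires (5), (6), (11), (12), (14), giving means_tested, renewal_due, exempt_fee, household_head, adult_resident.
Round 2 fires (3), (4), (7), giving over_18, application_complete, has_valid_id.
Round 3 fires (9), (13), giving case_approved, notify_finance.
Round 4 fires (10), giving resident.
resident first appears in round 4.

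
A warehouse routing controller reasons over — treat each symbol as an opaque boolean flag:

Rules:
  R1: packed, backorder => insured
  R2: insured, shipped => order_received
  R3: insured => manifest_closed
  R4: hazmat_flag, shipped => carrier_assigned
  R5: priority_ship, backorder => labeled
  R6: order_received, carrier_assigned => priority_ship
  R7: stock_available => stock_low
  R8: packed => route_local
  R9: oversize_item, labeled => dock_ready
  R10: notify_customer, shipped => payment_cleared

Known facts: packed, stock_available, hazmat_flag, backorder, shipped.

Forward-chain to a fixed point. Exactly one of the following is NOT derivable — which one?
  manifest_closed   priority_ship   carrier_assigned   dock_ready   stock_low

[1] R1 [packed, backorder => insured]; R4 [hazmat_flag, shipped => carrier_assigned]; R7 [stock_available => stock_low]; R8 [packed => route_local]. ⇒ new: insured, carrier_assigned, stock_low, route_local.
[2] R2 [insured, shipped => order_received]; R3 [insured => manifest_closed]. ⇒ new: order_received, manifest_closed.
[3] R6 [order_received, carrier_assigned => priority_ship]. ⇒ new: priority_ship.
[4] R5 [priority_ship, backorder => labeled]. ⇒ new: labeled.
Derived: priority_ship (round 3), carrier_assigned (round 1), manifest_closed (round 2), stock_low (round 1). dock_ready never appears in any round.

dock_ready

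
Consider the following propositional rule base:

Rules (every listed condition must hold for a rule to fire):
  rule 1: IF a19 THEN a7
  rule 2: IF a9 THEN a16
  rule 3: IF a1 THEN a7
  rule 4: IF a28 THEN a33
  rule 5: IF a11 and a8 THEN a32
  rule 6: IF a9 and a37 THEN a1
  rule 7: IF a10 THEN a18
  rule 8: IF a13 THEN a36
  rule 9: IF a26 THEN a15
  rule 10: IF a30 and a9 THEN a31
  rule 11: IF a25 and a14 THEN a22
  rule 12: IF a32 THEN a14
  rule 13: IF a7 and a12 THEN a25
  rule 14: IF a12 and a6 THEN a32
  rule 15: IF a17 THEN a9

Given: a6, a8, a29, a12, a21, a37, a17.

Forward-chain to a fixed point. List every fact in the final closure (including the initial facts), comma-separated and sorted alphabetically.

Round 1 — rule 14, rule 15, derive a32, a9.
Round 2 — rule 2, rule 6, rule 12, derive a16, a1, a14.
Round 3 — rule 3, derive a7.
Round 4 — rule 13, derive a25.
Round 5 — rule 11, derive a22.

a1, a12, a14, a16, a17, a21, a22, a25, a29, a32, a37, a6, a7, a8, a9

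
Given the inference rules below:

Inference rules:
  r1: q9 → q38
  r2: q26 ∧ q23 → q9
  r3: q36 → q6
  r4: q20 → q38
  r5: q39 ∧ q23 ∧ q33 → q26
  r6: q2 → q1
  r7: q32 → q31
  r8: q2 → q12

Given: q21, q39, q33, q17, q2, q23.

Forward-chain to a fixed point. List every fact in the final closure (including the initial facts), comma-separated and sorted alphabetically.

q1, q12, q17, q2, q21, q23, q26, q33, q38, q39, q9

Round 1: r5 [q39 ∧ q23 ∧ q33 → q26]; r6 [q2 → q1]; r8 [q2 → q12]. New: q26, q1, q12.
Round 2: r2 [q26 ∧ q23 → q9]. New: q9.
Round 3: r1 [q9 → q38]. New: q38.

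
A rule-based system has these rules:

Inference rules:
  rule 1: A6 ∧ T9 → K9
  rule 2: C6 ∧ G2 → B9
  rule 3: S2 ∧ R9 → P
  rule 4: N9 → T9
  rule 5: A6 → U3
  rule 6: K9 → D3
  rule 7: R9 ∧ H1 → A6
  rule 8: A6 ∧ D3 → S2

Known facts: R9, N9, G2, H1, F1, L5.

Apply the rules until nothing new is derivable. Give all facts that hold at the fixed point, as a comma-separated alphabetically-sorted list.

A6, D3, F1, G2, H1, K9, L5, N9, P, R9, S2, T9, U3

Round 1: rule 4 [N9 → T9]; rule 7 [R9 ∧ H1 → A6]. Adds T9, A6.
Round 2: rule 1 [A6 ∧ T9 → K9]; rule 5 [A6 → U3]. Adds K9, U3.
Round 3: rule 6 [K9 → D3]. Adds D3.
Round 4: rule 8 [A6 ∧ D3 → S2]. Adds S2.
Round 5: rule 3 [S2 ∧ R9 → P]. Adds P.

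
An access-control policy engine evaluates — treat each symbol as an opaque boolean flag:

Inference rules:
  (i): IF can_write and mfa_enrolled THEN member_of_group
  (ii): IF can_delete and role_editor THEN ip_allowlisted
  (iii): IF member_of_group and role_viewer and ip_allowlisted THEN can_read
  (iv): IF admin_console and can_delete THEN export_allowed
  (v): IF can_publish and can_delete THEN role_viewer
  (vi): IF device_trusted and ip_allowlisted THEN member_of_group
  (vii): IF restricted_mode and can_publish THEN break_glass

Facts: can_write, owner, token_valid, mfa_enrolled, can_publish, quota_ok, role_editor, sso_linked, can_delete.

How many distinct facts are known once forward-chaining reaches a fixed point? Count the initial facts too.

Round 1 fires (i), (ii), (v), giving member_of_group, ip_allowlisted, role_viewer.
Round 2 fires (iii), giving can_read.
Closure: {can_delete, can_publish, can_read, can_write, ip_allowlisted, member_of_group, mfa_enrolled, owner, quota_ok, role_editor, role_viewer, sso_linked, token_valid} — 13 facts.

13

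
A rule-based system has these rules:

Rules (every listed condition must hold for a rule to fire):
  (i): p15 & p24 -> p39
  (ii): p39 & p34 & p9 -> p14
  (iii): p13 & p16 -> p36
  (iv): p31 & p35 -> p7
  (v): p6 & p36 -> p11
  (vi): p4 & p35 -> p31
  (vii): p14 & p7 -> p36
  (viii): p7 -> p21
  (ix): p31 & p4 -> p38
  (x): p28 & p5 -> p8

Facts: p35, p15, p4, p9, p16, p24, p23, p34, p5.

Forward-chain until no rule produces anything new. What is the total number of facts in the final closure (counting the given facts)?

16

Round 1 fires (i), (vi), giving p39, p31.
Round 2 fires (ii), (iv), (ix), giving p14, p7, p38.
Round 3 fires (vii), (viii), giving p36, p21.
Closure: {p14, p15, p16, p21, p23, p24, p31, p34, p35, p36, p38, p39, p4, p5, p7, p9} — 16 facts.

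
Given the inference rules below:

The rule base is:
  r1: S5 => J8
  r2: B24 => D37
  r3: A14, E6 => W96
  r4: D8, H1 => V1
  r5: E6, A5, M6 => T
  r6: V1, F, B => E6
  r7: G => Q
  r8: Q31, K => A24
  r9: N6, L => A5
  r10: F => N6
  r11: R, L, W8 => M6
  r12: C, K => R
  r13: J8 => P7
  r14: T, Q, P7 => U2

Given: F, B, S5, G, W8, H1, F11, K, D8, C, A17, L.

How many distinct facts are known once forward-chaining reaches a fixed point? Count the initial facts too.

23

[1] r1 [S5 => J8]; r4 [D8, H1 => V1]; r7 [G => Q]; r10 [F => N6]; r12 [C, K => R]. ⇒ new: J8, V1, Q, N6, R.
[2] r6 [V1, F, B => E6]; r9 [N6, L => A5]; r11 [R, L, W8 => M6]; r13 [J8 => P7]. ⇒ new: E6, A5, M6, P7.
[3] r5 [E6, A5, M6 => T]. ⇒ new: T.
[4] r14 [T, Q, P7 => U2]. ⇒ new: U2.
Closure: {A17, A5, B, C, D8, E6, F, F11, G, H1, J8, K, L, M6, N6, P7, Q, R, S5, T, U2, V1, W8} — 23 facts.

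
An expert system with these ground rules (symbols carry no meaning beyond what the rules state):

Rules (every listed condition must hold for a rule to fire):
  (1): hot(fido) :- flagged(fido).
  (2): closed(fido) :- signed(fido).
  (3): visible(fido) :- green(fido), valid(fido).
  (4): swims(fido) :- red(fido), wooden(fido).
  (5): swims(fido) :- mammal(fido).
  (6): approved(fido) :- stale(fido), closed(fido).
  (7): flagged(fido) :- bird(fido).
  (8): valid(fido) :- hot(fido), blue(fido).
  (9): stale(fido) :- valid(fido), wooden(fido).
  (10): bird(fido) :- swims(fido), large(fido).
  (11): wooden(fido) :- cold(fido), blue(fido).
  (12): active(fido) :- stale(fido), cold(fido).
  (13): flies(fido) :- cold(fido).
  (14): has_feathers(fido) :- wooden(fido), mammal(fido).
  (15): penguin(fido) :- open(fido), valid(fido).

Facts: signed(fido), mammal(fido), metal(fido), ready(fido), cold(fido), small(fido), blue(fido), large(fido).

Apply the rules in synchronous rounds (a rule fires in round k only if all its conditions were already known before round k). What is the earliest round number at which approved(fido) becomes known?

Round 1: (2) [closed(fido) :- signed(fido).]; (5) [swims(fido) :- mammal(fido).]; (11) [wooden(fido) :- cold(fido), blue(fido).]; (13) [flies(fido) :- cold(fido).]. New: closed(fido), swims(fido), wooden(fido), flies(fido).
Round 2: (10) [bird(fido) :- swims(fido), large(fido).]; (14) [has_feathers(fido) :- wooden(fido), mammal(fido).]. New: bird(fido), has_feathers(fido).
Round 3: (7) [flagged(fido) :- bird(fido).]. New: flagged(fido).
Round 4: (1) [hot(fido) :- flagged(fido).]. New: hot(fido).
Round 5: (8) [valid(fido) :- hot(fido), blue(fido).]. New: valid(fido).
Round 6: (9) [stale(fido) :- valid(fido), wooden(fido).]. New: stale(fido).
Round 7: (6) [approved(fido) :- stale(fido), closed(fido).]; (12) [active(fido) :- stale(fido), cold(fido).]. New: approved(fido), active(fido).
approved(fido) first appears in round 7.

7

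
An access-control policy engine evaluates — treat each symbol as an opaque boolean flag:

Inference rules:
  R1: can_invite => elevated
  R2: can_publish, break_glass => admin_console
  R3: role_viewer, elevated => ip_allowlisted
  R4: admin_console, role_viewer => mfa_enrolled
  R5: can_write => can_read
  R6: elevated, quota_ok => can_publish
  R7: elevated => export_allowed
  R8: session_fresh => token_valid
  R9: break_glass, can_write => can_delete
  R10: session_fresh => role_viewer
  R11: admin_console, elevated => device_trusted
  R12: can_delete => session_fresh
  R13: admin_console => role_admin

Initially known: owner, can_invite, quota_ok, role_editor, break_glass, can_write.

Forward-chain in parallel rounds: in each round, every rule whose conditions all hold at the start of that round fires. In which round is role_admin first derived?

Round 1: R1 [can_invite => elevated]; R5 [can_write => can_read]; R9 [break_glass, can_write => can_delete]. New: elevated, can_read, can_delete.
Round 2: R6 [elevated, quota_ok => can_publish]; R7 [elevated => export_allowed]; R12 [can_delete => session_fresh]. New: can_publish, export_allowed, session_fresh.
Round 3: R2 [can_publish, break_glass => admin_console]; R8 [session_fresh => token_valid]; R10 [session_fresh => role_viewer]. New: admin_console, token_valid, role_viewer.
Round 4: R3 [role_viewer, elevated => ip_allowlisted]; R4 [admin_console, role_viewer => mfa_enrolled]; R11 [admin_console, elevated => device_trusted]; R13 [admin_console => role_admin]. New: ip_allowlisted, mfa_enrolled, device_trusted, role_admin.
role_admin first appears in round 4.

4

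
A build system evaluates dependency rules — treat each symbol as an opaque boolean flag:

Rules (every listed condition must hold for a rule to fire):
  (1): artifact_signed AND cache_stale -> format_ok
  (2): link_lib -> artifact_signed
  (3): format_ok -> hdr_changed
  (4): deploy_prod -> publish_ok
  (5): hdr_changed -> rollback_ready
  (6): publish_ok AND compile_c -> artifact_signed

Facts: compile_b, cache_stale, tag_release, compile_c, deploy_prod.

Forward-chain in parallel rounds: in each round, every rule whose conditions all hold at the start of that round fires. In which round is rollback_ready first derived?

Round 1 fires (4), giving publish_ok.
Round 2 fires (6), giving artifact_signed.
Round 3 fires (1), giving format_ok.
Round 4 fires (3), giving hdr_changed.
Round 5 fires (5), giving rollback_ready.
rollback_ready first appears in round 5.

5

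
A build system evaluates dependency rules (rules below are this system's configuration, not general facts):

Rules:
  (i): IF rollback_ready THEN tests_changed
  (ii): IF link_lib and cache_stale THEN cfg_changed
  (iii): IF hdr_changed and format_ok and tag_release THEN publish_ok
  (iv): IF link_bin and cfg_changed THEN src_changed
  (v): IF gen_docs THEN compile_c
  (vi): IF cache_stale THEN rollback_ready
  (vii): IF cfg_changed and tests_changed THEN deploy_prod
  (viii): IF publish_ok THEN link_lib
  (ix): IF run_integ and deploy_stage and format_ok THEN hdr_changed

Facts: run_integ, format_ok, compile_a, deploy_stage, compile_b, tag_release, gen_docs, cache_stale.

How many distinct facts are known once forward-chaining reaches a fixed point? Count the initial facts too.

[1] (v) [IF gen_docs THEN compile_c]; (vi) [IF cache_stale THEN rollback_ready]; (ix) [IF run_integ and deploy_stage and format_ok THEN hdr_changed]. ⇒ new: compile_c, rollback_ready, hdr_changed.
[2] (i) [IF rollback_ready THEN tests_changed]; (iii) [IF hdr_changed and format_ok and tag_release THEN publish_ok]. ⇒ new: tests_changed, publish_ok.
[3] (viii) [IF publish_ok THEN link_lib]. ⇒ new: link_lib.
[4] (ii) [IF link_lib and cache_stale THEN cfg_changed]. ⇒ new: cfg_changed.
[5] (vii) [IF cfg_changed and tests_changed THEN deploy_prod]. ⇒ new: deploy_prod.
Closure: {cache_stale, cfg_changed, compile_a, compile_b, compile_c, deploy_prod, deploy_stage, format_ok, gen_docs, hdr_changed, link_lib, publish_ok, rollback_ready, run_integ, tag_release, tests_changed} — 16 facts.

16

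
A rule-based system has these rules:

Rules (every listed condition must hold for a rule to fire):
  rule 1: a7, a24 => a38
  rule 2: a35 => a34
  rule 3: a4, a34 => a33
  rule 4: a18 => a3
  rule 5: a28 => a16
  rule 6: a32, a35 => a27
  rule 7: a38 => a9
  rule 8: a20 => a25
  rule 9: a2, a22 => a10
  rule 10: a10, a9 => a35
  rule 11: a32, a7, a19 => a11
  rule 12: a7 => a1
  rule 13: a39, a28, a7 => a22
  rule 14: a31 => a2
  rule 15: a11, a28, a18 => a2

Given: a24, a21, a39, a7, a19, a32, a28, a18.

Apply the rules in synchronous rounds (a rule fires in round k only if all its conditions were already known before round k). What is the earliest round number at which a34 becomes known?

Round 1: rule 1 [a7, a24 => a38]; rule 4 [a18 => a3]; rule 5 [a28 => a16]; rule 11 [a32, a7, a19 => a11]; rule 12 [a7 => a1]; rule 13 [a39, a28, a7 => a22]. Adds a38, a3, a16, a11, a1, a22.
Round 2: rule 7 [a38 => a9]; rule 15 [a11, a28, a18 => a2]. Adds a9, a2.
Round 3: rule 9 [a2, a22 => a10]. Adds a10.
Round 4: rule 10 [a10, a9 => a35]. Adds a35.
Round 5: rule 2 [a35 => a34]; rule 6 [a32, a35 => a27]. Adds a34, a27.
a34 first appears in round 5.

5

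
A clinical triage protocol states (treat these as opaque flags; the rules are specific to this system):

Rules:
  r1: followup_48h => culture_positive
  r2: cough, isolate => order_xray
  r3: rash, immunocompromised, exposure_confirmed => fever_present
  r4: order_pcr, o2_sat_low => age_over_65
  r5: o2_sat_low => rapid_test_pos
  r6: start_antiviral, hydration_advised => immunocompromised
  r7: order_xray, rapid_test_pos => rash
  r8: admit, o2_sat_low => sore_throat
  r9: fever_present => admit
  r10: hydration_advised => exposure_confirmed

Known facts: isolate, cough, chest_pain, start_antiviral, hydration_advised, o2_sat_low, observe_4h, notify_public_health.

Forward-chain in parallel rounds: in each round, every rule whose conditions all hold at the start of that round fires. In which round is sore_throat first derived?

5

Round 1 fires r2, r5, r6, r10, giving order_xray, rapid_test_pos, immunocompromised, exposure_confirmed.
Round 2 fires r7, giving rash.
Round 3 fires r3, giving fever_present.
Round 4 fires r9, giving admit.
Round 5 fires r8, giving sore_throat.
sore_throat first appears in round 5.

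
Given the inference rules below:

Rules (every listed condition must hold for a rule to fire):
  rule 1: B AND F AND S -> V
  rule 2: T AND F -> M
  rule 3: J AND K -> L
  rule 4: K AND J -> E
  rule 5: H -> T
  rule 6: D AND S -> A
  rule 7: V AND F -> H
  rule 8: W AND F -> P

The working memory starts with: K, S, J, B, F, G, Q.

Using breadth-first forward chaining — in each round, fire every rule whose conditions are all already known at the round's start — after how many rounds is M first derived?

Round 1: rule 1 [B AND F AND S -> V]; rule 3 [J AND K -> L]; rule 4 [K AND J -> E]. New: V, L, E.
Round 2: rule 7 [V AND F -> H]. New: H.
Round 3: rule 5 [H -> T]. New: T.
Round 4: rule 2 [T AND F -> M]. New: M.
M first appears in round 4.

4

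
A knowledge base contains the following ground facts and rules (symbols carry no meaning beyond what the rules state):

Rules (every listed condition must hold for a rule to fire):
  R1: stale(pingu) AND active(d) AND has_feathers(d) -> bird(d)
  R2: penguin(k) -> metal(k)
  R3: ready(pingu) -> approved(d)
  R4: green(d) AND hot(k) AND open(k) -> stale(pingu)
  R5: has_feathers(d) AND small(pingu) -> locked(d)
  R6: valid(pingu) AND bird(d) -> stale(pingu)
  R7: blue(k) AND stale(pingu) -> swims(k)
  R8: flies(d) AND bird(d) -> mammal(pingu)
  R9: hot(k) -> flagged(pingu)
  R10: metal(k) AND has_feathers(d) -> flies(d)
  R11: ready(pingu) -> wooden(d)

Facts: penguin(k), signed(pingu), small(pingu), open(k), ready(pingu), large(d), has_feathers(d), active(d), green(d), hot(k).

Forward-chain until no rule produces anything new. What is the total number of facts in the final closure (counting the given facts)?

Round 1 — R2, R3, R4, R5, R9, R11, derive metal(k), approved(d), stale(pingu), locked(d), flagged(pingu), wooden(d).
Round 2 — R1, R10, derive bird(d), flies(d).
Round 3 — R8, derive mammal(pingu).
Closure: {active(d), approved(d), bird(d), flagged(pingu), flies(d), green(d), has_feathers(d), hot(k), large(d), locked(d), mammal(pingu), metal(k), open(k), penguin(k), ready(pingu), signed(pingu), small(pingu), stale(pingu), wooden(d)} — 19 facts.

19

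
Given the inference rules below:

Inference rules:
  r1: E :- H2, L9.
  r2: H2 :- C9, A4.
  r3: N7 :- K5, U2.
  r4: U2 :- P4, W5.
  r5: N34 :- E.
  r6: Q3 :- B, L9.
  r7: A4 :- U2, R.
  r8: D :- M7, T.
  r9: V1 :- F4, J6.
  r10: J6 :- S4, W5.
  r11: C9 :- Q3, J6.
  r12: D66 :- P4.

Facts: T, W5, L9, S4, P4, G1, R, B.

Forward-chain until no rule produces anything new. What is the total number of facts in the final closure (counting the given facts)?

17

Round 1: r4 [U2 :- P4, W5.]; r6 [Q3 :- B, L9.]; r10 [J6 :- S4, W5.]; r12 [D66 :- P4.]. New: U2, Q3, J6, D66.
Round 2: r7 [A4 :- U2, R.]; r11 [C9 :- Q3, J6.]. New: A4, C9.
Round 3: r2 [H2 :- C9, A4.]. New: H2.
Round 4: r1 [E :- H2, L9.]. New: E.
Round 5: r5 [N34 :- E.]. New: N34.
Closure: {A4, B, C9, D66, E, G1, H2, J6, L9, N34, P4, Q3, R, S4, T, U2, W5} — 17 facts.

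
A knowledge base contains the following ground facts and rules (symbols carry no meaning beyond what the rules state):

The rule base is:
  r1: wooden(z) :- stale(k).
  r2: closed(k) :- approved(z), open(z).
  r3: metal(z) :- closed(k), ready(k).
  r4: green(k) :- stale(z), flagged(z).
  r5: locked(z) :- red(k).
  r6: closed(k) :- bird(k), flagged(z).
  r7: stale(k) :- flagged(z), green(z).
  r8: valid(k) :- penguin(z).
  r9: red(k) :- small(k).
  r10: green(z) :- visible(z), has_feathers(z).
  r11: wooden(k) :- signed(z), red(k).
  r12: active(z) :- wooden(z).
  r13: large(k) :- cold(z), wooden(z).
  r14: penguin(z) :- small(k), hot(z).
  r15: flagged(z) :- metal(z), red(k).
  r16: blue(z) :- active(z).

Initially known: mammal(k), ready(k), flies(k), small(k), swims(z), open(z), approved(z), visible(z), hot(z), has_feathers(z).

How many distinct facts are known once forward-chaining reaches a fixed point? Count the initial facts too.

Round 1 — r2, r9, r10, r14, derive closed(k), red(k), green(z), penguin(z).
Round 2 — r3, r5, r8, derive metal(z), locked(z), valid(k).
Round 3 — r15, derive flagged(z).
Round 4 — r7, derive stale(k).
Round 5 — r1, derive wooden(z).
Round 6 — r12, derive active(z).
Round 7 — r16, derive blue(z).
Closure: {active(z), approved(z), blue(z), closed(k), flagged(z), flies(k), green(z), has_feathers(z), hot(z), locked(z), mammal(k), metal(z), open(z), penguin(z), ready(k), red(k), small(k), stale(k), swims(z), valid(k), visible(z), wooden(z)} — 22 facts.

22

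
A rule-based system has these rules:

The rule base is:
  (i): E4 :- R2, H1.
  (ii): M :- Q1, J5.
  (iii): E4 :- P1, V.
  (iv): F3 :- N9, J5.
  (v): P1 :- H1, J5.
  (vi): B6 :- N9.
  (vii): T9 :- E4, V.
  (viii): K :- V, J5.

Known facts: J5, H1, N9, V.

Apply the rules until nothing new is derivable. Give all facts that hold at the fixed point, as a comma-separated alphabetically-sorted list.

Round 1 fires (iv), (v), (vi), (viii), giving F3, P1, B6, K.
Round 2 fires (iii), giving E4.
Round 3 fires (vii), giving T9.

B6, E4, F3, H1, J5, K, N9, P1, T9, V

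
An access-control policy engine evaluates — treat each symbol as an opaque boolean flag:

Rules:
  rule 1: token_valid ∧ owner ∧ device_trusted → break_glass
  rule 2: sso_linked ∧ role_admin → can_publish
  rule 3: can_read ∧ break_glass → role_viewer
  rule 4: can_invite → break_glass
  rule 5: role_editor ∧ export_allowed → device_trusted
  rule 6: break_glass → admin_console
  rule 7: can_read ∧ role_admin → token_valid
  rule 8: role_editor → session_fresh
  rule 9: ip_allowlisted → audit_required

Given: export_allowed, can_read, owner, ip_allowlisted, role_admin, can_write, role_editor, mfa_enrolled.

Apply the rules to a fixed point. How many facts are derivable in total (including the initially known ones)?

15

Round 1: rule 5 [role_editor ∧ export_allowed → device_trusted]; rule 7 [can_read ∧ role_admin → token_valid]; rule 8 [role_editor → session_fresh]; rule 9 [ip_allowlisted → audit_required]. New: device_trusted, token_valid, session_fresh, audit_required.
Round 2: rule 1 [token_valid ∧ owner ∧ device_trusted → break_glass]. New: break_glass.
Round 3: rule 3 [can_read ∧ break_glass → role_viewer]; rule 6 [break_glass → admin_console]. New: role_viewer, admin_console.
Closure: {admin_console, audit_required, break_glass, can_read, can_write, device_trusted, export_allowed, ip_allowlisted, mfa_enrolled, owner, role_admin, role_editor, role_viewer, session_fresh, token_valid} — 15 facts.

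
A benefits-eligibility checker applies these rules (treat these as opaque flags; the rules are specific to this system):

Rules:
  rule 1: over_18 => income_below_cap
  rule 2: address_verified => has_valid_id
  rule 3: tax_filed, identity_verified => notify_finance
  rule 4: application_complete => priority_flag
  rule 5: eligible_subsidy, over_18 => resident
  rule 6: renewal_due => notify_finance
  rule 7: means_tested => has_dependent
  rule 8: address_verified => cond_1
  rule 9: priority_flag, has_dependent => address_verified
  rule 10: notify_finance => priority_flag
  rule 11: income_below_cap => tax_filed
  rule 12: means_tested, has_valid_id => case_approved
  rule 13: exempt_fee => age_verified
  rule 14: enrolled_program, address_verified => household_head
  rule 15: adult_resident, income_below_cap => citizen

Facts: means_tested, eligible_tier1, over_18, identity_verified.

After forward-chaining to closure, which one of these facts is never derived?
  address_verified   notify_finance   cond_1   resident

Round 1 — rule 1, rule 7, derive income_below_cap, has_dependent.
Round 2 — rule 11, derive tax_filed.
Round 3 — rule 3, derive notify_finance.
Round 4 — rule 10, derive priority_flag.
Round 5 — rule 9, derive address_verified.
Round 6 — rule 2, rule 8, derive has_valid_id, cond_1.
Round 7 — rule 12, derive case_approved.
Derived: address_verified (round 5), cond_1 (round 6), notify_finance (round 3). resident never appears in any round.

resident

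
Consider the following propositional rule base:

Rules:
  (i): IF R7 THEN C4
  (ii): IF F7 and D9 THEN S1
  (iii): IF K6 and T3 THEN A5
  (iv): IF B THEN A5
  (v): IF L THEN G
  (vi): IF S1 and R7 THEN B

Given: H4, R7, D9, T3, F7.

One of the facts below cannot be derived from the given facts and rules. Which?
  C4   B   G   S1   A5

Round 1: (i) [IF R7 THEN C4]; (ii) [IF F7 and D9 THEN S1]. New: C4, S1.
Round 2: (vi) [IF S1 and R7 THEN B]. New: B.
Round 3: (iv) [IF B THEN A5]. New: A5.
Derived: A5 (round 3), B (round 2), C4 (round 1), S1 (round 1). G never appears in any round.

G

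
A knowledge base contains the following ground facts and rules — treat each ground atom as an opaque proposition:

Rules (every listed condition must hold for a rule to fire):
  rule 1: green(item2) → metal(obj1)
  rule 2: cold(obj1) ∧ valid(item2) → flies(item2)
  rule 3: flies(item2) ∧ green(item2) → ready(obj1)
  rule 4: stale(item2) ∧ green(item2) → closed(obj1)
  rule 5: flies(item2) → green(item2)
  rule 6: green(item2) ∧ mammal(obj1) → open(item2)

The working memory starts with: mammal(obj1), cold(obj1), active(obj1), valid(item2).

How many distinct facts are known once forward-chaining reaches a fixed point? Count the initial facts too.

[1] rule 2 [cold(obj1) ∧ valid(item2) → flies(item2)]. ⇒ new: flies(item2).
[2] rule 5 [flies(item2) → green(item2)]. ⇒ new: green(item2).
[3] rule 1 [green(item2) → metal(obj1)]; rule 3 [flies(item2) ∧ green(item2) → ready(obj1)]; rule 6 [green(item2) ∧ mammal(obj1) → open(item2)]. ⇒ new: metal(obj1), ready(obj1), open(item2).
Closure: {active(obj1), cold(obj1), flies(item2), green(item2), mammal(obj1), metal(obj1), open(item2), ready(obj1), valid(item2)} — 9 facts.

9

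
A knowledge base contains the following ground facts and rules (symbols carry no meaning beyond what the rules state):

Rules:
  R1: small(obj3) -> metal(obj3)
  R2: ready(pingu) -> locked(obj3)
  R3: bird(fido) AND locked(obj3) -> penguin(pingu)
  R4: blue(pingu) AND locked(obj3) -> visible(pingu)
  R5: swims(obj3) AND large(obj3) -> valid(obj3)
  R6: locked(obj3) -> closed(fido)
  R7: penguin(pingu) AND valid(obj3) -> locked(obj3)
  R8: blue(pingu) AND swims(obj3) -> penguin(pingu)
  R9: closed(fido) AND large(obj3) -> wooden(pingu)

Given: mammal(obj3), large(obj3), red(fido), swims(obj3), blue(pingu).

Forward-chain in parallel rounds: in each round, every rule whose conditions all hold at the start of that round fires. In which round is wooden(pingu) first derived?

4

Round 1 fires R5, R8, giving valid(obj3), penguin(pingu).
Round 2 fires R7, giving locked(obj3).
Round 3 fires R4, R6, giving visible(pingu), closed(fido).
Round 4 fires R9, giving wooden(pingu).
wooden(pingu) first appears in round 4.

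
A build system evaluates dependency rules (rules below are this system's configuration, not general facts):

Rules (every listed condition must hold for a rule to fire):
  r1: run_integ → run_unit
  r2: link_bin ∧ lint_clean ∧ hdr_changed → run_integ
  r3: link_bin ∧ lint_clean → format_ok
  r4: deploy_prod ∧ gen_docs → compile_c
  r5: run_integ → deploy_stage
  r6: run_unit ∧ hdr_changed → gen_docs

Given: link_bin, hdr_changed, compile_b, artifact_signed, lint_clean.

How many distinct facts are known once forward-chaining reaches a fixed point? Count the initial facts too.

Round 1: r2 [link_bin ∧ lint_clean ∧ hdr_changed → run_integ]; r3 [link_bin ∧ lint_clean → format_ok]. New: run_integ, format_ok.
Round 2: r1 [run_integ → run_unit]; r5 [run_integ → deploy_stage]. New: run_unit, deploy_stage.
Round 3: r6 [run_unit ∧ hdr_changed → gen_docs]. New: gen_docs.
Closure: {artifact_signed, compile_b, deploy_stage, format_ok, gen_docs, hdr_changed, link_bin, lint_clean, run_integ, run_unit} — 10 facts.

10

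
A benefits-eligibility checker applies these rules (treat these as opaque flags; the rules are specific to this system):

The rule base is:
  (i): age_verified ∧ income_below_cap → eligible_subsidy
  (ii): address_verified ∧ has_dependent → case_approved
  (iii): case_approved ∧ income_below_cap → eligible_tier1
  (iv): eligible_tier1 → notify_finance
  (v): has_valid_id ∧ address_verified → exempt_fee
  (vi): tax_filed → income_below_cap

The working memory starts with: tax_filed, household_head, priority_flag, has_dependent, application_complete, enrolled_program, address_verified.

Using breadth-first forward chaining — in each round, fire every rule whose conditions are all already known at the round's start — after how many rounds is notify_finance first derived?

Round 1 fires (ii), (vi), giving case_approved, income_below_cap.
Round 2 fires (iii), giving eligible_tier1.
Round 3 fires (iv), giving notify_finance.
notify_finance first appears in round 3.

3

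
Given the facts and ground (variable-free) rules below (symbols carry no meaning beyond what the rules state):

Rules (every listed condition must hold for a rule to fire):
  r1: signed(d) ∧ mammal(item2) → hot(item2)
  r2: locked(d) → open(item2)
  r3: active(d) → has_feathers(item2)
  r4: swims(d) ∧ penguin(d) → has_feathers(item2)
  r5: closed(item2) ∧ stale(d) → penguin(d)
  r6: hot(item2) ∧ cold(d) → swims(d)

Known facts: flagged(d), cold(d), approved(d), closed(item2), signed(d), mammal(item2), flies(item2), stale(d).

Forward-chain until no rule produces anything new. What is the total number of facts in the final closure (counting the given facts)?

[1] r1 [signed(d) ∧ mammal(item2) → hot(item2)]; r5 [closed(item2) ∧ stale(d) → penguin(d)]. ⇒ new: hot(item2), penguin(d).
[2] r6 [hot(item2) ∧ cold(d) → swims(d)]. ⇒ new: swims(d).
[3] r4 [swims(d) ∧ penguin(d) → has_feathers(item2)]. ⇒ new: has_feathers(item2).
Closure: {approved(d), closed(item2), cold(d), flagged(d), flies(item2), has_feathers(item2), hot(item2), mammal(item2), penguin(d), signed(d), stale(d), swims(d)} — 12 facts.

12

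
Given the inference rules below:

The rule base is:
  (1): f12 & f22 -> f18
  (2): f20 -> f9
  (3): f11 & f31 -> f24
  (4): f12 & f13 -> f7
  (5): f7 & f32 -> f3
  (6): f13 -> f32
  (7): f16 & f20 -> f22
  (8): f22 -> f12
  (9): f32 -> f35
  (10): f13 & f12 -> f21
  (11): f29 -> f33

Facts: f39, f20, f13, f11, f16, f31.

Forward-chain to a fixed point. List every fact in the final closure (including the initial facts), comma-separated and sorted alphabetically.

f11, f12, f13, f16, f18, f20, f21, f22, f24, f3, f31, f32, f35, f39, f7, f9

[1] (2) [f20 -> f9]; (3) [f11 & f31 -> f24]; (6) [f13 -> f32]; (7) [f16 & f20 -> f22]. ⇒ new: f9, f24, f32, f22.
[2] (8) [f22 -> f12]; (9) [f32 -> f35]. ⇒ new: f12, f35.
[3] (1) [f12 & f22 -> f18]; (4) [f12 & f13 -> f7]; (10) [f13 & f12 -> f21]. ⇒ new: f18, f7, f21.
[4] (5) [f7 & f32 -> f3]. ⇒ new: f3.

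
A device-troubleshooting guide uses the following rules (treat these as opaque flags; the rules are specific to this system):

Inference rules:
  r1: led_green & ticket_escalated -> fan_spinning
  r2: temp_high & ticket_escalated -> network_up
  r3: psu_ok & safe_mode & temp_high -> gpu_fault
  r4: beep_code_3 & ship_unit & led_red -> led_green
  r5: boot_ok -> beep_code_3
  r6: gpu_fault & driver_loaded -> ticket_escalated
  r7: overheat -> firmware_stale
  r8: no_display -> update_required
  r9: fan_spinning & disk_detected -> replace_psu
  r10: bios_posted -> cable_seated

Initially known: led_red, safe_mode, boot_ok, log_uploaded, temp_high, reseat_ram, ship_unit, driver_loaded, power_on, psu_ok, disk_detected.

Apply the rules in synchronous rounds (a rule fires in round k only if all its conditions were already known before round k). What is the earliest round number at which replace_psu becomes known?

Round 1 — r3, r5, derive gpu_fault, beep_code_3.
Round 2 — r4, r6, derive led_green, ticket_escalated.
Round 3 — r1, r2, derive fan_spinning, network_up.
Round 4 — r9, derive replace_psu.
replace_psu first appears in round 4.

4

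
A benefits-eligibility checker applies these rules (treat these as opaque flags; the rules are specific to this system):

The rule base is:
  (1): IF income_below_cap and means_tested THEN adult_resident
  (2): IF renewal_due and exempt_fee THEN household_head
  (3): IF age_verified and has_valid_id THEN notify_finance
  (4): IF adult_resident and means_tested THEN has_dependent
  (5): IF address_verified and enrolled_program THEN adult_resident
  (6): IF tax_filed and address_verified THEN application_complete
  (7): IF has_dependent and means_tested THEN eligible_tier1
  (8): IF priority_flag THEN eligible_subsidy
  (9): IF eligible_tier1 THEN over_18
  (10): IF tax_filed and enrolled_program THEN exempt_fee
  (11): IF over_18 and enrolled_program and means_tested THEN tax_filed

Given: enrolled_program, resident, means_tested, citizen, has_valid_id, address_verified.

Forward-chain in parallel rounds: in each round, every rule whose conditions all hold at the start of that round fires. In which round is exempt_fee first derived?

[1] (5) [IF address_verified and enrolled_program THEN adult_resident]. ⇒ new: adult_resident.
[2] (4) [IF adult_resident and means_tested THEN has_dependent]. ⇒ new: has_dependent.
[3] (7) [IF has_dependent and means_tested THEN eligible_tier1]. ⇒ new: eligible_tier1.
[4] (9) [IF eligible_tier1 THEN over_18]. ⇒ new: over_18.
[5] (11) [IF over_18 and enrolled_program and means_tested THEN tax_filed]. ⇒ new: tax_filed.
[6] (6) [IF tax_filed and address_verified THEN application_complete]; (10) [IF tax_filed and enrolled_program THEN exempt_fee]. ⇒ new: application_complete, exempt_fee.
exempt_fee first appears in round 6.

6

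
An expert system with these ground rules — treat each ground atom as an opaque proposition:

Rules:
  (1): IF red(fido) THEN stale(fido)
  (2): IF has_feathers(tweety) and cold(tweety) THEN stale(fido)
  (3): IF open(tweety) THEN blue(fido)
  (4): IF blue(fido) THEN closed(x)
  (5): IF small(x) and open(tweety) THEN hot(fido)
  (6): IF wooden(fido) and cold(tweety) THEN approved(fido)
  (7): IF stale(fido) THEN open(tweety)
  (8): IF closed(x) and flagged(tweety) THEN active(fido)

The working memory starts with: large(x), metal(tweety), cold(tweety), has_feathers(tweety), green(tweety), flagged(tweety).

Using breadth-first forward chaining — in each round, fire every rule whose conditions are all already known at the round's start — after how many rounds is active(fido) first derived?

5

Round 1 fires (2), giving stale(fido).
Round 2 fires (7), giving open(tweety).
Round 3 fires (3), giving blue(fido).
Round 4 fires (4), giving closed(x).
Round 5 fires (8), giving active(fido).
active(fido) first appears in round 5.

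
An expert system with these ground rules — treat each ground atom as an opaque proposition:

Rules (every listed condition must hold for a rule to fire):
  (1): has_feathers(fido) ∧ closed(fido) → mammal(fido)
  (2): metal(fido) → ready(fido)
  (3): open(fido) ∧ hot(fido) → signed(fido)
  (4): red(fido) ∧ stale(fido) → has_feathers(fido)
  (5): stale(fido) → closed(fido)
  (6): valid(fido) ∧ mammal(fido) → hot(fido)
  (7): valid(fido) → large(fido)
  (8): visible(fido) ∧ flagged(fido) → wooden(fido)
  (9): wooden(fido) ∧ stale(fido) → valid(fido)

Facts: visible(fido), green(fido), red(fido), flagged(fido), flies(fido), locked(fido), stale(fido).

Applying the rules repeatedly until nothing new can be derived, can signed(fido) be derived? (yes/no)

no

Round 1: (4) [red(fido) ∧ stale(fido) → has_feathers(fido)]; (5) [stale(fido) → closed(fido)]; (8) [visible(fido) ∧ flagged(fido) → wooden(fido)]. New: has_feathers(fido), closed(fido), wooden(fido).
Round 2: (1) [has_feathers(fido) ∧ closed(fido) → mammal(fido)]; (9) [wooden(fido) ∧ stale(fido) → valid(fido)]. New: mammal(fido), valid(fido).
Round 3: (6) [valid(fido) ∧ mammal(fido) → hot(fido)]; (7) [valid(fido) → large(fido)]. New: hot(fido), large(fido).
Fixed point reached. signed(fido) is concluded only by (3); (3) needs open(fido) (never derived).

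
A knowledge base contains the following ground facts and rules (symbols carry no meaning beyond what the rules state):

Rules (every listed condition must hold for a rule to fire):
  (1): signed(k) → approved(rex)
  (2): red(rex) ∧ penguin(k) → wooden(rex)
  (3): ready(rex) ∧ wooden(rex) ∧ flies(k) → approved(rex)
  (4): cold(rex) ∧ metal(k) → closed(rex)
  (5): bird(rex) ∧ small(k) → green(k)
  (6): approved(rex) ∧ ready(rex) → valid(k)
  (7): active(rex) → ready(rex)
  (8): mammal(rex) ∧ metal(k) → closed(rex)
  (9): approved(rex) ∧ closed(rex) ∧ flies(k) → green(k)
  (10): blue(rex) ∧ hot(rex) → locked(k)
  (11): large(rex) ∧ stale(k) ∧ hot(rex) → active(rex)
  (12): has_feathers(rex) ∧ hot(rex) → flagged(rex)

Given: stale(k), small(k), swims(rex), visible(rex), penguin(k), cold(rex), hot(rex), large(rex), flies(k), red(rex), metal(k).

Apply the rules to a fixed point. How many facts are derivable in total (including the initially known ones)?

18

Round 1 fires (2), (4), (11), giving wooden(rex), closed(rex), active(rex).
Round 2 fires (7), giving ready(rex).
Round 3 fires (3), giving approved(rex).
Round 4 fires (6), (9), giving valid(k), green(k).
Closure: {active(rex), approved(rex), closed(rex), cold(rex), flies(k), green(k), hot(rex), large(rex), metal(k), penguin(k), ready(rex), red(rex), small(k), stale(k), swims(rex), valid(k), visible(rex), wooden(rex)} — 18 facts.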